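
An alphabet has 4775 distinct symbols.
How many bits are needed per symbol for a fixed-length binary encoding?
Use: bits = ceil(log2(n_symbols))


log2(4775) = 12.2213
Bracket: 2^12 = 4096 < 4775 <= 2^13 = 8192
So ceil(log2(4775)) = 13

bits = ceil(log2(4775)) = ceil(12.2213) = 13 bits


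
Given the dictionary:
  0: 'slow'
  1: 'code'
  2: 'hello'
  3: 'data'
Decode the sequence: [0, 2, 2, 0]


Look up each index in the dictionary:
  0 -> 'slow'
  2 -> 'hello'
  2 -> 'hello'
  0 -> 'slow'

Decoded: "slow hello hello slow"


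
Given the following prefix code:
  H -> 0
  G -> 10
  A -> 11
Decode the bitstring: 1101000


Decoding step by step:
Bits 11 -> A
Bits 0 -> H
Bits 10 -> G
Bits 0 -> H
Bits 0 -> H


Decoded message: AHGHH


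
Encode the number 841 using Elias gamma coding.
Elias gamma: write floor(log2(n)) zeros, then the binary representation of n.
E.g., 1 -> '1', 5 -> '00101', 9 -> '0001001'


num_bits = floor(log2(841)) + 1 = 10
leading_zeros = num_bits - 1 = 9
binary(841) = 1101001001

Elias gamma(841) = '000000000' + '1101001001' = 0000000001101001001 (19 bits)


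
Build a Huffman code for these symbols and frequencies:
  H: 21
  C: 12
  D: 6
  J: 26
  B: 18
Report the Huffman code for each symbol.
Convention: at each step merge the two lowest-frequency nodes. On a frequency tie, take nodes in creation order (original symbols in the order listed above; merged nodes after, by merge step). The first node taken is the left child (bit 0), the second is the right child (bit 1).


Huffman tree construction:
Step 1: Merge D(6) + C(12) = 18
Step 2: Merge B(18) + (D+C)(18) = 36
Step 3: Merge H(21) + J(26) = 47
Step 4: Merge (B+(D+C))(36) + (H+J)(47) = 83
Read each symbol's code off the tree from the root (left child = 0, right child = 1).

Codes:
  H: 10 (length 2)
  C: 011 (length 3)
  D: 010 (length 3)
  J: 11 (length 2)
  B: 00 (length 2)
Average code length: 184/83 = 2.2169 bits/symbol


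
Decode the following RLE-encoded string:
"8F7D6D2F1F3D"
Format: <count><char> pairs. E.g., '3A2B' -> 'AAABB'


Expanding each <count><char> pair:
  8F -> 'FFFFFFFF'
  7D -> 'DDDDDDD'
  6D -> 'DDDDDD'
  2F -> 'FF'
  1F -> 'F'
  3D -> 'DDD'

Decoded = FFFFFFFFDDDDDDDDDDDDDFFFDDD


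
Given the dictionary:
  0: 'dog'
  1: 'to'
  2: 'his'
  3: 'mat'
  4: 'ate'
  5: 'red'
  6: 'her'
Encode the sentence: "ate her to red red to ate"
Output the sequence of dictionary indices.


Look up each word in the dictionary:
  'ate' -> 4
  'her' -> 6
  'to' -> 1
  'red' -> 5
  'red' -> 5
  'to' -> 1
  'ate' -> 4

Encoded: [4, 6, 1, 5, 5, 1, 4]


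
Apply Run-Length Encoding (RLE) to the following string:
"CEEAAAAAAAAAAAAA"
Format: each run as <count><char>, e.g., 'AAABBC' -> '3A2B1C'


Scanning runs left to right:
  i=0: run of 'C' x 1 -> '1C'
  i=1: run of 'E' x 2 -> '2E'
  i=3: run of 'A' x 13 -> '13A'

RLE = 1C2E13A


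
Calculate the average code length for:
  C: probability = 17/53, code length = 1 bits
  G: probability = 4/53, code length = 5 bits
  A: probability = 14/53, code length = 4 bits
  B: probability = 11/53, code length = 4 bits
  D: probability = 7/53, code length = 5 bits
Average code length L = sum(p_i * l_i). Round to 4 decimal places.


Weighted contributions p_i * l_i:
  C: (17/53) * 1 = 17/53
  G: (4/53) * 5 = 20/53
  A: (14/53) * 4 = 56/53
  B: (11/53) * 4 = 44/53
  D: (7/53) * 5 = 35/53
Sum = (17 + 20 + 56 + 44 + 35)/53 = 172/53

L = 172/53 = 3.2453 bits/symbol


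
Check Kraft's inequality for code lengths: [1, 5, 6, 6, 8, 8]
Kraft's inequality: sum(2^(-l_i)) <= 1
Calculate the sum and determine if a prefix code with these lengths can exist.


Sum = 2^(-1) + 2^(-5) + 2^(-6) + 2^(-6) + 2^(-8) + 2^(-8)
    = 0.5 + 0.03125 + 0.015625 + 0.015625 + 0.00390625 + 0.00390625
    = 146/256 = 0.5703125
Since 0.5703125 <= 1, Kraft's inequality IS satisfied.
A prefix code with these lengths CAN exist.

Kraft sum = 0.5703125. Satisfied.


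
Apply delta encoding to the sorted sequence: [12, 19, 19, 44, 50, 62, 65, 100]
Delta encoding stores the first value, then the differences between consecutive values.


First value: 12
Deltas:
  19 - 12 = 7
  19 - 19 = 0
  44 - 19 = 25
  50 - 44 = 6
  62 - 50 = 12
  65 - 62 = 3
  100 - 65 = 35


Delta encoded: [12, 7, 0, 25, 6, 12, 3, 35]


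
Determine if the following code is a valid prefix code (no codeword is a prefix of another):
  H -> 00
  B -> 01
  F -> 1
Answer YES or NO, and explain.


Checking each pair (does one codeword prefix another?):
  H='00' vs B='01': no prefix
  H='00' vs F='1': no prefix
  B='01' vs H='00': no prefix
  B='01' vs F='1': no prefix
  F='1' vs H='00': no prefix
  F='1' vs B='01': no prefix
No violation found over all pairs.

YES -- this is a valid prefix code. No codeword is a prefix of any other codeword.


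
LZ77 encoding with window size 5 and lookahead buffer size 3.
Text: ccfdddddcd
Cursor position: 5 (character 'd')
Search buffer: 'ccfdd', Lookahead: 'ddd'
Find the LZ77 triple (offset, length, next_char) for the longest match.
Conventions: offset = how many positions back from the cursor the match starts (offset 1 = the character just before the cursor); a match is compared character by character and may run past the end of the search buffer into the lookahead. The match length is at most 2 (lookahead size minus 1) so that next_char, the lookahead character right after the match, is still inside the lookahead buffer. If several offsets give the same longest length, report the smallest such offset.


Try each offset into the search buffer:
  offset=1 (pos 4, char 'd'): match length 2
  offset=2 (pos 3, char 'd'): match length 2
  offset=3 (pos 2, char 'f'): match length 0
  offset=4 (pos 1, char 'c'): match length 0
  offset=5 (pos 0, char 'c'): match length 0
Longest match has length 2, found at offsets 1, 2; take the smallest, offset 1.
next_char = character at position 5 + 2 = 7 -> 'd'

Best match: offset=1, length=2 (matching 'dd' starting at position 4)
LZ77 triple: (1, 2, 'd')


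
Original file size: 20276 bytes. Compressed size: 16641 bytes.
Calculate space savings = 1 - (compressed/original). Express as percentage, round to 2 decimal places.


ratio = compressed/original = 16641/20276 = 0.820724
savings = 1 - ratio = 1 - 0.820724 = 0.179276
as a percentage: 0.179276 * 100 = 17.93%

Space savings = 1 - 16641/20276 = 17.93%


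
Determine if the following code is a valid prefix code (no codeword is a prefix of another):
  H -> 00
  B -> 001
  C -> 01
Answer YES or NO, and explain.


Checking each pair (does one codeword prefix another?):
  H='00' vs B='001': prefix -- VIOLATION

NO -- this is NOT a valid prefix code. H (00) is a prefix of B (001).


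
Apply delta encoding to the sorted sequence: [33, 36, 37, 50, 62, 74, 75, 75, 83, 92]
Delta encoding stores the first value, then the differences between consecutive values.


First value: 33
Deltas:
  36 - 33 = 3
  37 - 36 = 1
  50 - 37 = 13
  62 - 50 = 12
  74 - 62 = 12
  75 - 74 = 1
  75 - 75 = 0
  83 - 75 = 8
  92 - 83 = 9


Delta encoded: [33, 3, 1, 13, 12, 12, 1, 0, 8, 9]


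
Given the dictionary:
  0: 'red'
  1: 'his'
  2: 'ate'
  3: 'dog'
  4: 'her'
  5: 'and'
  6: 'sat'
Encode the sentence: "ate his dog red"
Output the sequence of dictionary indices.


Look up each word in the dictionary:
  'ate' -> 2
  'his' -> 1
  'dog' -> 3
  'red' -> 0

Encoded: [2, 1, 3, 0]


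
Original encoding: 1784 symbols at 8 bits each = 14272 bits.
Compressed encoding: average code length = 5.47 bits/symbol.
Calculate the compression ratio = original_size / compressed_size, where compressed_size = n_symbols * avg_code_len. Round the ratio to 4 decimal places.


original_size = n_symbols * orig_bits = 1784 * 8 = 14272 bits
compressed_size = n_symbols * avg_code_len = 1784 * 5.47 = 9758.48 bits
ratio = original_size / compressed_size = 14272 / 9758.48 = 1.4625

Compression ratio = 1.4625


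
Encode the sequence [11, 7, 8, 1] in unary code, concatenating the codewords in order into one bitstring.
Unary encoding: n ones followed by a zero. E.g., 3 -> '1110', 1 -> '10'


Encode each number as n ones followed by a terminating 0:
  11 -> 111111111110 (12 bits)
  7 -> 11111110 (8 bits)
  8 -> 111111110 (9 bits)
  1 -> 10 (2 bits)
Total length = 12 + 8 + 9 + 2 = 31 bits.

Unary([11, 7, 8, 1]) = 1111111111101111111011111111010 (31 bits)


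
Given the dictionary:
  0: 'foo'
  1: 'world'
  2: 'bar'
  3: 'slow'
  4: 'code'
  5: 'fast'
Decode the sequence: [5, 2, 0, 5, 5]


Look up each index in the dictionary:
  5 -> 'fast'
  2 -> 'bar'
  0 -> 'foo'
  5 -> 'fast'
  5 -> 'fast'

Decoded: "fast bar foo fast fast"


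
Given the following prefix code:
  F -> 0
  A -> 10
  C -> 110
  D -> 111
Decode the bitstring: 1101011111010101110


Decoding step by step:
Bits 110 -> C
Bits 10 -> A
Bits 111 -> D
Bits 110 -> C
Bits 10 -> A
Bits 10 -> A
Bits 111 -> D
Bits 0 -> F


Decoded message: CADCAADF


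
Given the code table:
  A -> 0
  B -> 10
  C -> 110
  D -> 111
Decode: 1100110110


Decoding:
110 -> C
0 -> A
110 -> C
110 -> C


Result: CACC


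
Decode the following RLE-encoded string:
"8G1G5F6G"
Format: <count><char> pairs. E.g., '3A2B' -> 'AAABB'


Expanding each <count><char> pair:
  8G -> 'GGGGGGGG'
  1G -> 'G'
  5F -> 'FFFFF'
  6G -> 'GGGGGG'

Decoded = GGGGGGGGGFFFFFGGGGGG


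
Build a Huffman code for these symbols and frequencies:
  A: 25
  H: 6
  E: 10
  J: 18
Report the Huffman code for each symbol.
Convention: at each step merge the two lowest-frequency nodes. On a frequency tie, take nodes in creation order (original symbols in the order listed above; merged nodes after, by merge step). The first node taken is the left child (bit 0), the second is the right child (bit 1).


Huffman tree construction:
Step 1: Merge H(6) + E(10) = 16
Step 2: Merge (H+E)(16) + J(18) = 34
Step 3: Merge A(25) + ((H+E)+J)(34) = 59
Read each symbol's code off the tree from the root (left child = 0, right child = 1).

Codes:
  A: 0 (length 1)
  H: 100 (length 3)
  E: 101 (length 3)
  J: 11 (length 2)
Average code length: 109/59 = 1.8475 bits/symbol


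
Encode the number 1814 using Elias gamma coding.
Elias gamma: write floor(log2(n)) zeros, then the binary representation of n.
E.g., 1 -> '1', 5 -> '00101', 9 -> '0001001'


num_bits = floor(log2(1814)) + 1 = 11
leading_zeros = num_bits - 1 = 10
binary(1814) = 11100010110

Elias gamma(1814) = '0000000000' + '11100010110' = 000000000011100010110 (21 bits)


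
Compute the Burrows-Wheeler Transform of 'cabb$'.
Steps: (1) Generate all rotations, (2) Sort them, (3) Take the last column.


Rotations (sorted):
  0: $cabb -> last char: b
  1: abb$c -> last char: c
  2: b$cab -> last char: b
  3: bb$ca -> last char: a
  4: cabb$ -> last char: $


BWT = bcba$


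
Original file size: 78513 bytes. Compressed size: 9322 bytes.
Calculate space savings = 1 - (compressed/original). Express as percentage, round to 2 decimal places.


ratio = compressed/original = 9322/78513 = 0.118732
savings = 1 - ratio = 1 - 0.118732 = 0.881268
as a percentage: 0.881268 * 100 = 88.13%

Space savings = 1 - 9322/78513 = 88.13%


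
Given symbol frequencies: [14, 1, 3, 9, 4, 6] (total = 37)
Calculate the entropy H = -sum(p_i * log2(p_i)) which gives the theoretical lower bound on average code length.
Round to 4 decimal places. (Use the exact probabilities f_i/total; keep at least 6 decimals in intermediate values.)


Per-symbol terms -p_i * log2(p_i) with p_i = f_i/37:
  p = 14/37 = 0.378378: log2(p) = -1.402098, -p*log2(p) = 0.530524
  p = 1/37 = 0.027027: log2(p) = -5.209453, -p*log2(p) = 0.140796
  p = 3/37 = 0.081081: log2(p) = -3.624491, -p*log2(p) = 0.293878
  p = 9/37 = 0.243243: log2(p) = -2.039528, -p*log2(p) = 0.496101
  p = 4/37 = 0.108108: log2(p) = -3.209453, -p*log2(p) = 0.346968
  p = 6/37 = 0.162162: log2(p) = -2.624491, -p*log2(p) = 0.425593
H = 0.530524 + 0.140796 + 0.293878 + 0.496101 + 0.346968 + 0.425593 = 2.233860

H = 2.2339 bits/symbol


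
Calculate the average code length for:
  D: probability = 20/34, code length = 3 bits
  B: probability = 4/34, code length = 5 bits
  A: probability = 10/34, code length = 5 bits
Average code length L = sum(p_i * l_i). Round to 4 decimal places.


Weighted contributions p_i * l_i:
  D: (20/34) * 3 = 60/34
  B: (4/34) * 5 = 20/34
  A: (10/34) * 5 = 50/34
Sum = (60 + 20 + 50)/34 = 130/34

L = 130/34 = 3.8235 bits/symbol


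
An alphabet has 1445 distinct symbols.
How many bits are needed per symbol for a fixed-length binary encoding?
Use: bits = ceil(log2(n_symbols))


log2(1445) = 10.4969
Bracket: 2^10 = 1024 < 1445 <= 2^11 = 2048
So ceil(log2(1445)) = 11

bits = ceil(log2(1445)) = ceil(10.4969) = 11 bits


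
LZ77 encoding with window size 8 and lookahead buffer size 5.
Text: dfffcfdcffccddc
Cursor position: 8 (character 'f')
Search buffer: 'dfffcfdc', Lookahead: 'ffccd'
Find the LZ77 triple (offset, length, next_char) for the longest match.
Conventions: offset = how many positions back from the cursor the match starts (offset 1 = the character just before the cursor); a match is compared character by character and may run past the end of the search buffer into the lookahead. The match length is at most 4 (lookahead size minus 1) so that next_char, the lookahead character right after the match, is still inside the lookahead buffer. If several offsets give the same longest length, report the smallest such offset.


Try each offset into the search buffer:
  offset=1 (pos 7, char 'c'): match length 0
  offset=2 (pos 6, char 'd'): match length 0
  offset=3 (pos 5, char 'f'): match length 1
  offset=4 (pos 4, char 'c'): match length 0
  offset=5 (pos 3, char 'f'): match length 1
  offset=6 (pos 2, char 'f'): match length 3
  offset=7 (pos 1, char 'f'): match length 2
  offset=8 (pos 0, char 'd'): match length 0
Longest match has length 3 at offset 6.
next_char = character at position 8 + 3 = 11 -> 'c'

Best match: offset=6, length=3 (matching 'ffc' starting at position 2)
LZ77 triple: (6, 3, 'c')


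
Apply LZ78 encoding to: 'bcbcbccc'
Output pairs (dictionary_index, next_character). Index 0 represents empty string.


LZ78 encoding steps:
Dictionary: {0: ''}
Step 1: w='' (idx 0), next='b' -> output (0, 'b'), add 'b' as idx 1
Step 2: w='' (idx 0), next='c' -> output (0, 'c'), add 'c' as idx 2
Step 3: w='b' (idx 1), next='c' -> output (1, 'c'), add 'bc' as idx 3
Step 4: w='bc' (idx 3), next='c' -> output (3, 'c'), add 'bcc' as idx 4
Step 5: w='c' (idx 2), end of input -> output (2, '')


Encoded: [(0, 'b'), (0, 'c'), (1, 'c'), (3, 'c'), (2, '')]


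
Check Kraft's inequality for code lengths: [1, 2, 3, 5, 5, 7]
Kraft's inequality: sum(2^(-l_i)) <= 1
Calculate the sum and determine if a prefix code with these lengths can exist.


Sum = 2^(-1) + 2^(-2) + 2^(-3) + 2^(-5) + 2^(-5) + 2^(-7)
    = 0.5 + 0.25 + 0.125 + 0.03125 + 0.03125 + 0.0078125
    = 121/128 = 0.9453125
Since 0.9453125 <= 1, Kraft's inequality IS satisfied.
A prefix code with these lengths CAN exist.

Kraft sum = 0.9453125. Satisfied.


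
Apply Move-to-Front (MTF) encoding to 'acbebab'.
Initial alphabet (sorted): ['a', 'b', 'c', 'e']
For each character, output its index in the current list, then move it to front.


MTF encoding:
'a': index 0 in ['a', 'b', 'c', 'e'] -> ['a', 'b', 'c', 'e']
'c': index 2 in ['a', 'b', 'c', 'e'] -> ['c', 'a', 'b', 'e']
'b': index 2 in ['c', 'a', 'b', 'e'] -> ['b', 'c', 'a', 'e']
'e': index 3 in ['b', 'c', 'a', 'e'] -> ['e', 'b', 'c', 'a']
'b': index 1 in ['e', 'b', 'c', 'a'] -> ['b', 'e', 'c', 'a']
'a': index 3 in ['b', 'e', 'c', 'a'] -> ['a', 'b', 'e', 'c']
'b': index 1 in ['a', 'b', 'e', 'c'] -> ['b', 'a', 'e', 'c']


Output: [0, 2, 2, 3, 1, 3, 1]


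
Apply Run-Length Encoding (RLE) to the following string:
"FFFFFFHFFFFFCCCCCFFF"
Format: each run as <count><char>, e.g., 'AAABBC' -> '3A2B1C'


Scanning runs left to right:
  i=0: run of 'F' x 6 -> '6F'
  i=6: run of 'H' x 1 -> '1H'
  i=7: run of 'F' x 5 -> '5F'
  i=12: run of 'C' x 5 -> '5C'
  i=17: run of 'F' x 3 -> '3F'

RLE = 6F1H5F5C3F


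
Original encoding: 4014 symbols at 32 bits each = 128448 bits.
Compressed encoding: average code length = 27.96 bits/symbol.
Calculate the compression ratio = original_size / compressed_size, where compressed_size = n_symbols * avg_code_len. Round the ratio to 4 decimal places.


original_size = n_symbols * orig_bits = 4014 * 32 = 128448 bits
compressed_size = n_symbols * avg_code_len = 4014 * 27.96 = 112231.44 bits
ratio = original_size / compressed_size = 128448 / 112231.44 = 1.1445

Compression ratio = 1.1445


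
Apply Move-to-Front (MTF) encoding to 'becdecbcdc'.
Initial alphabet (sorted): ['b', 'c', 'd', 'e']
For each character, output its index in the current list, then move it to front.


MTF encoding:
'b': index 0 in ['b', 'c', 'd', 'e'] -> ['b', 'c', 'd', 'e']
'e': index 3 in ['b', 'c', 'd', 'e'] -> ['e', 'b', 'c', 'd']
'c': index 2 in ['e', 'b', 'c', 'd'] -> ['c', 'e', 'b', 'd']
'd': index 3 in ['c', 'e', 'b', 'd'] -> ['d', 'c', 'e', 'b']
'e': index 2 in ['d', 'c', 'e', 'b'] -> ['e', 'd', 'c', 'b']
'c': index 2 in ['e', 'd', 'c', 'b'] -> ['c', 'e', 'd', 'b']
'b': index 3 in ['c', 'e', 'd', 'b'] -> ['b', 'c', 'e', 'd']
'c': index 1 in ['b', 'c', 'e', 'd'] -> ['c', 'b', 'e', 'd']
'd': index 3 in ['c', 'b', 'e', 'd'] -> ['d', 'c', 'b', 'e']
'c': index 1 in ['d', 'c', 'b', 'e'] -> ['c', 'd', 'b', 'e']


Output: [0, 3, 2, 3, 2, 2, 3, 1, 3, 1]


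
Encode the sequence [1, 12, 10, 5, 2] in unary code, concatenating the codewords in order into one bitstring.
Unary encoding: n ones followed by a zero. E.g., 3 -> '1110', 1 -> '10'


Encode each number as n ones followed by a terminating 0:
  1 -> 10 (2 bits)
  12 -> 1111111111110 (13 bits)
  10 -> 11111111110 (11 bits)
  5 -> 111110 (6 bits)
  2 -> 110 (3 bits)
Total length = 2 + 13 + 11 + 6 + 3 = 35 bits.

Unary([1, 12, 10, 5, 2]) = 10111111111111011111111110111110110 (35 bits)


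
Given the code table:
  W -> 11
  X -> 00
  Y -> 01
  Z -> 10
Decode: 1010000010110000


Decoding:
10 -> Z
10 -> Z
00 -> X
00 -> X
10 -> Z
11 -> W
00 -> X
00 -> X


Result: ZZXXZWXX


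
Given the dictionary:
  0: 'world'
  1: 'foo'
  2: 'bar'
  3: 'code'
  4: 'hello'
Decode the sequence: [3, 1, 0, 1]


Look up each index in the dictionary:
  3 -> 'code'
  1 -> 'foo'
  0 -> 'world'
  1 -> 'foo'

Decoded: "code foo world foo"


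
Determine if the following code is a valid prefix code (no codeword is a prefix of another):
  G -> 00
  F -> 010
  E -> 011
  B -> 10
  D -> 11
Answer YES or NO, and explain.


Checking each pair (does one codeword prefix another?):
  G='00' vs F='010': no prefix
  G='00' vs E='011': no prefix
  G='00' vs B='10': no prefix
  G='00' vs D='11': no prefix
  F='010' vs G='00': no prefix
  F='010' vs E='011': no prefix
  F='010' vs B='10': no prefix
  F='010' vs D='11': no prefix
  E='011' vs G='00': no prefix
  E='011' vs F='010': no prefix
  E='011' vs B='10': no prefix
  E='011' vs D='11': no prefix
  B='10' vs G='00': no prefix
  B='10' vs F='010': no prefix
  B='10' vs E='011': no prefix
  B='10' vs D='11': no prefix
  D='11' vs G='00': no prefix
  D='11' vs F='010': no prefix
  D='11' vs E='011': no prefix
  D='11' vs B='10': no prefix
No violation found over all pairs.

YES -- this is a valid prefix code. No codeword is a prefix of any other codeword.


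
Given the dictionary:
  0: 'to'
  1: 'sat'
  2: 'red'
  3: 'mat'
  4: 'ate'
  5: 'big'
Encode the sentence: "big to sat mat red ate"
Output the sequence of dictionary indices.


Look up each word in the dictionary:
  'big' -> 5
  'to' -> 0
  'sat' -> 1
  'mat' -> 3
  'red' -> 2
  'ate' -> 4

Encoded: [5, 0, 1, 3, 2, 4]


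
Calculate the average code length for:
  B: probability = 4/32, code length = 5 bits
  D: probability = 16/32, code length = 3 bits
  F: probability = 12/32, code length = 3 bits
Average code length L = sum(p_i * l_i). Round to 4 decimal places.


Weighted contributions p_i * l_i:
  B: (4/32) * 5 = 20/32
  D: (16/32) * 3 = 48/32
  F: (12/32) * 3 = 36/32
Sum = (20 + 48 + 36)/32 = 104/32

L = 104/32 = 3.2500 bits/symbol


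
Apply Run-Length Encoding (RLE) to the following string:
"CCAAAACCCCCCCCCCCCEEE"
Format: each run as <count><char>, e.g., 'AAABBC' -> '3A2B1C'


Scanning runs left to right:
  i=0: run of 'C' x 2 -> '2C'
  i=2: run of 'A' x 4 -> '4A'
  i=6: run of 'C' x 12 -> '12C'
  i=18: run of 'E' x 3 -> '3E'

RLE = 2C4A12C3E


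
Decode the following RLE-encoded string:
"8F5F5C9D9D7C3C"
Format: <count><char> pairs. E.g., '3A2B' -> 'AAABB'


Expanding each <count><char> pair:
  8F -> 'FFFFFFFF'
  5F -> 'FFFFF'
  5C -> 'CCCCC'
  9D -> 'DDDDDDDDD'
  9D -> 'DDDDDDDDD'
  7C -> 'CCCCCCC'
  3C -> 'CCC'

Decoded = FFFFFFFFFFFFFCCCCCDDDDDDDDDDDDDDDDDDCCCCCCCCCC


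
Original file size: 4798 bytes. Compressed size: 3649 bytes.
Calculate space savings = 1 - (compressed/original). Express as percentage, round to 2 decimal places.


ratio = compressed/original = 3649/4798 = 0.760525
savings = 1 - ratio = 1 - 0.760525 = 0.239475
as a percentage: 0.239475 * 100 = 23.95%

Space savings = 1 - 3649/4798 = 23.95%


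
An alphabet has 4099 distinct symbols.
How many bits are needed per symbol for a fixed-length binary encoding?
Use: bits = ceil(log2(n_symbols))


log2(4099) = 12.0011
Bracket: 2^12 = 4096 < 4099 <= 2^13 = 8192
So ceil(log2(4099)) = 13

bits = ceil(log2(4099)) = ceil(12.0011) = 13 bits


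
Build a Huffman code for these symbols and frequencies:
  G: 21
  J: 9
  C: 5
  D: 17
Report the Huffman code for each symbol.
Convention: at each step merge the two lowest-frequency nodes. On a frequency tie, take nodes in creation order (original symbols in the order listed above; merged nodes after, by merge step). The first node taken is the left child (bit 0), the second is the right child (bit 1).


Huffman tree construction:
Step 1: Merge C(5) + J(9) = 14
Step 2: Merge (C+J)(14) + D(17) = 31
Step 3: Merge G(21) + ((C+J)+D)(31) = 52
Read each symbol's code off the tree from the root (left child = 0, right child = 1).

Codes:
  G: 0 (length 1)
  J: 101 (length 3)
  C: 100 (length 3)
  D: 11 (length 2)
Average code length: 97/52 = 1.8654 bits/symbol


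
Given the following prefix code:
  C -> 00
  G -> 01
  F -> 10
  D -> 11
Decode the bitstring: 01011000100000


Decoding step by step:
Bits 01 -> G
Bits 01 -> G
Bits 10 -> F
Bits 00 -> C
Bits 10 -> F
Bits 00 -> C
Bits 00 -> C


Decoded message: GGFCFCC


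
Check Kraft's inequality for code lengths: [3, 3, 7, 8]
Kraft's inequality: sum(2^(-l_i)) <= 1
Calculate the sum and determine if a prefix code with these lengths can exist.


Sum = 2^(-3) + 2^(-3) + 2^(-7) + 2^(-8)
    = 0.125 + 0.125 + 0.0078125 + 0.00390625
    = 67/256 = 0.26171875
Since 0.26171875 <= 1, Kraft's inequality IS satisfied.
A prefix code with these lengths CAN exist.

Kraft sum = 0.26171875. Satisfied.


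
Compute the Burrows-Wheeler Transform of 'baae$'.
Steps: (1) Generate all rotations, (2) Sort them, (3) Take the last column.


Rotations (sorted):
  0: $baae -> last char: e
  1: aae$b -> last char: b
  2: ae$ba -> last char: a
  3: baae$ -> last char: $
  4: e$baa -> last char: a


BWT = eba$a


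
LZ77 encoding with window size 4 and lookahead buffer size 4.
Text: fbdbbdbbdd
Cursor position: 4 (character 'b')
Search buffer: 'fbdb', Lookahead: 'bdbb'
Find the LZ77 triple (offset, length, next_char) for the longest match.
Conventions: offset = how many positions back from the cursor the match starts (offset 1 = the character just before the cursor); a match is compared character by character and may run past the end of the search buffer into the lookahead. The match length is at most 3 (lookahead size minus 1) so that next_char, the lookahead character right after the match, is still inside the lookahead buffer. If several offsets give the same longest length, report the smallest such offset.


Try each offset into the search buffer:
  offset=1 (pos 3, char 'b'): match length 1
  offset=2 (pos 2, char 'd'): match length 0
  offset=3 (pos 1, char 'b'): match length 3
  offset=4 (pos 0, char 'f'): match length 0
Longest match has length 3 at offset 3.
next_char = character at position 4 + 3 = 7 -> 'b'

Best match: offset=3, length=3 (matching 'bdb' starting at position 1)
LZ77 triple: (3, 3, 'b')


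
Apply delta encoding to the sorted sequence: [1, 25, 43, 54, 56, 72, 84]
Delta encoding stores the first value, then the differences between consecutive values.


First value: 1
Deltas:
  25 - 1 = 24
  43 - 25 = 18
  54 - 43 = 11
  56 - 54 = 2
  72 - 56 = 16
  84 - 72 = 12


Delta encoded: [1, 24, 18, 11, 2, 16, 12]


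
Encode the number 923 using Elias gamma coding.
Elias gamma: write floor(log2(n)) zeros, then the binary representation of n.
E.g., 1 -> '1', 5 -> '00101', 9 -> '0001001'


num_bits = floor(log2(923)) + 1 = 10
leading_zeros = num_bits - 1 = 9
binary(923) = 1110011011

Elias gamma(923) = '000000000' + '1110011011' = 0000000001110011011 (19 bits)


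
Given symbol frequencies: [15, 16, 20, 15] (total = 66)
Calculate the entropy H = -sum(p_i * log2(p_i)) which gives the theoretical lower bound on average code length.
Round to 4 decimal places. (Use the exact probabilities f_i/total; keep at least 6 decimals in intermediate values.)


Per-symbol terms -p_i * log2(p_i) with p_i = f_i/66:
  p = 15/66 = 0.227273: log2(p) = -2.137504, -p*log2(p) = 0.485796
  p = 16/66 = 0.242424: log2(p) = -2.044394, -p*log2(p) = 0.495611
  p = 20/66 = 0.303030: log2(p) = -1.722466, -p*log2(p) = 0.521959
  p = 15/66 = 0.227273: log2(p) = -2.137504, -p*log2(p) = 0.485796
H = 0.485796 + 0.495611 + 0.521959 + 0.485796 = 1.989162

H = 1.9892 bits/symbol


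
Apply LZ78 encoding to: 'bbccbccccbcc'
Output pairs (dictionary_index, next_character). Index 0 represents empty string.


LZ78 encoding steps:
Dictionary: {0: ''}
Step 1: w='' (idx 0), next='b' -> output (0, 'b'), add 'b' as idx 1
Step 2: w='b' (idx 1), next='c' -> output (1, 'c'), add 'bc' as idx 2
Step 3: w='' (idx 0), next='c' -> output (0, 'c'), add 'c' as idx 3
Step 4: w='bc' (idx 2), next='c' -> output (2, 'c'), add 'bcc' as idx 4
Step 5: w='c' (idx 3), next='c' -> output (3, 'c'), add 'cc' as idx 5
Step 6: w='bcc' (idx 4), end of input -> output (4, '')


Encoded: [(0, 'b'), (1, 'c'), (0, 'c'), (2, 'c'), (3, 'c'), (4, '')]


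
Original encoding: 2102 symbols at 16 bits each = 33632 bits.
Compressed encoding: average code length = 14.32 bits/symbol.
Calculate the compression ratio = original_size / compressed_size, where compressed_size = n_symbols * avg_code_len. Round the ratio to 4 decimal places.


original_size = n_symbols * orig_bits = 2102 * 16 = 33632 bits
compressed_size = n_symbols * avg_code_len = 2102 * 14.32 = 30100.64 bits
ratio = original_size / compressed_size = 33632 / 30100.64 = 1.1173

Compression ratio = 1.1173


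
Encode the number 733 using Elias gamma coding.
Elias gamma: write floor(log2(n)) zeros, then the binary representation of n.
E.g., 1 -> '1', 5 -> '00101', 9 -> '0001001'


num_bits = floor(log2(733)) + 1 = 10
leading_zeros = num_bits - 1 = 9
binary(733) = 1011011101

Elias gamma(733) = '000000000' + '1011011101' = 0000000001011011101 (19 bits)


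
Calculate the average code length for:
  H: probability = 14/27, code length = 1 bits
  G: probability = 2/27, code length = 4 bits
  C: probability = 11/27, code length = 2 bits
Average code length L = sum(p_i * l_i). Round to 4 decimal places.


Weighted contributions p_i * l_i:
  H: (14/27) * 1 = 14/27
  G: (2/27) * 4 = 8/27
  C: (11/27) * 2 = 22/27
Sum = (14 + 8 + 22)/27 = 44/27

L = 44/27 = 1.6296 bits/symbol


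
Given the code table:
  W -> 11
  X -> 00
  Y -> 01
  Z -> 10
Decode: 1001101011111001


Decoding:
10 -> Z
01 -> Y
10 -> Z
10 -> Z
11 -> W
11 -> W
10 -> Z
01 -> Y


Result: ZYZZWWZY


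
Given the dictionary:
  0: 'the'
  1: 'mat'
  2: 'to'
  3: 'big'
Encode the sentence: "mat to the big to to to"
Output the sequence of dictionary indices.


Look up each word in the dictionary:
  'mat' -> 1
  'to' -> 2
  'the' -> 0
  'big' -> 3
  'to' -> 2
  'to' -> 2
  'to' -> 2

Encoded: [1, 2, 0, 3, 2, 2, 2]


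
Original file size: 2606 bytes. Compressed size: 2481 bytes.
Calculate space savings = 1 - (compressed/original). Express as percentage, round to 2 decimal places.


ratio = compressed/original = 2481/2606 = 0.952034
savings = 1 - ratio = 1 - 0.952034 = 0.047966
as a percentage: 0.047966 * 100 = 4.8%

Space savings = 1 - 2481/2606 = 4.8%


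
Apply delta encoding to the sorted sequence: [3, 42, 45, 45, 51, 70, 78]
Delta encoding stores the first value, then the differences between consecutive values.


First value: 3
Deltas:
  42 - 3 = 39
  45 - 42 = 3
  45 - 45 = 0
  51 - 45 = 6
  70 - 51 = 19
  78 - 70 = 8


Delta encoded: [3, 39, 3, 0, 6, 19, 8]


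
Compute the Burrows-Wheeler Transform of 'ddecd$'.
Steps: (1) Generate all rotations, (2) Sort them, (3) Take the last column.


Rotations (sorted):
  0: $ddecd -> last char: d
  1: cd$dde -> last char: e
  2: d$ddec -> last char: c
  3: ddecd$ -> last char: $
  4: decd$d -> last char: d
  5: ecd$dd -> last char: d


BWT = dec$dd


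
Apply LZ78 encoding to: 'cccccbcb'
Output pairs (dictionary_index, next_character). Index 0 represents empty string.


LZ78 encoding steps:
Dictionary: {0: ''}
Step 1: w='' (idx 0), next='c' -> output (0, 'c'), add 'c' as idx 1
Step 2: w='c' (idx 1), next='c' -> output (1, 'c'), add 'cc' as idx 2
Step 3: w='cc' (idx 2), next='b' -> output (2, 'b'), add 'ccb' as idx 3
Step 4: w='c' (idx 1), next='b' -> output (1, 'b'), add 'cb' as idx 4


Encoded: [(0, 'c'), (1, 'c'), (2, 'b'), (1, 'b')]


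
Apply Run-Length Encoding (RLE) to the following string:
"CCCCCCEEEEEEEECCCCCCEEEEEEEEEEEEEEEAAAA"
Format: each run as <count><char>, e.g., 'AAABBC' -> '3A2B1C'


Scanning runs left to right:
  i=0: run of 'C' x 6 -> '6C'
  i=6: run of 'E' x 8 -> '8E'
  i=14: run of 'C' x 6 -> '6C'
  i=20: run of 'E' x 15 -> '15E'
  i=35: run of 'A' x 4 -> '4A'

RLE = 6C8E6C15E4A


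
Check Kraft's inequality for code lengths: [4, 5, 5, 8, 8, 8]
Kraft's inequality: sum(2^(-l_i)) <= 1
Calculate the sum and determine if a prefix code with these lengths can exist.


Sum = 2^(-4) + 2^(-5) + 2^(-5) + 2^(-8) + 2^(-8) + 2^(-8)
    = 0.0625 + 0.03125 + 0.03125 + 0.00390625 + 0.00390625 + 0.00390625
    = 35/256 = 0.13671875
Since 0.13671875 <= 1, Kraft's inequality IS satisfied.
A prefix code with these lengths CAN exist.

Kraft sum = 0.13671875. Satisfied.


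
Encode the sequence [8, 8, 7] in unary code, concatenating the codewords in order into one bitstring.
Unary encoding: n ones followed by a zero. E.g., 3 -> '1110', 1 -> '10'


Encode each number as n ones followed by a terminating 0:
  8 -> 111111110 (9 bits)
  8 -> 111111110 (9 bits)
  7 -> 11111110 (8 bits)
Total length = 9 + 9 + 8 = 26 bits.

Unary([8, 8, 7]) = 11111111011111111011111110 (26 bits)


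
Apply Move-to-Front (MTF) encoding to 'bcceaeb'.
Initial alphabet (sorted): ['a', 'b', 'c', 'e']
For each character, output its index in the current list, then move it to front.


MTF encoding:
'b': index 1 in ['a', 'b', 'c', 'e'] -> ['b', 'a', 'c', 'e']
'c': index 2 in ['b', 'a', 'c', 'e'] -> ['c', 'b', 'a', 'e']
'c': index 0 in ['c', 'b', 'a', 'e'] -> ['c', 'b', 'a', 'e']
'e': index 3 in ['c', 'b', 'a', 'e'] -> ['e', 'c', 'b', 'a']
'a': index 3 in ['e', 'c', 'b', 'a'] -> ['a', 'e', 'c', 'b']
'e': index 1 in ['a', 'e', 'c', 'b'] -> ['e', 'a', 'c', 'b']
'b': index 3 in ['e', 'a', 'c', 'b'] -> ['b', 'e', 'a', 'c']


Output: [1, 2, 0, 3, 3, 1, 3]


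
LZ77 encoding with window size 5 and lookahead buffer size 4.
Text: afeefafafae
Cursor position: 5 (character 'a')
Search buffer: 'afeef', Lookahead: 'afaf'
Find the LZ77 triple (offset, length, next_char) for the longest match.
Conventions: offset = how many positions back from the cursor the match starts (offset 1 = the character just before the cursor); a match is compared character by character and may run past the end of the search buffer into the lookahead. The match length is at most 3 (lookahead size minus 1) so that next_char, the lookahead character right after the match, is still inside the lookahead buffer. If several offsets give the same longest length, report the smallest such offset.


Try each offset into the search buffer:
  offset=1 (pos 4, char 'f'): match length 0
  offset=2 (pos 3, char 'e'): match length 0
  offset=3 (pos 2, char 'e'): match length 0
  offset=4 (pos 1, char 'f'): match length 0
  offset=5 (pos 0, char 'a'): match length 2
Longest match has length 2 at offset 5.
next_char = character at position 5 + 2 = 7 -> 'a'

Best match: offset=5, length=2 (matching 'af' starting at position 0)
LZ77 triple: (5, 2, 'a')


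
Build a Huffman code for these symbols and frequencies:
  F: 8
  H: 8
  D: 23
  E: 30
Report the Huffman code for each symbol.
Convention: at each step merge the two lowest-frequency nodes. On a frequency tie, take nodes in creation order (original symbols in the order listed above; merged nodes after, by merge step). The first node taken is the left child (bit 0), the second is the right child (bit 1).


Huffman tree construction:
Step 1: Merge F(8) + H(8) = 16
Step 2: Merge (F+H)(16) + D(23) = 39
Step 3: Merge E(30) + ((F+H)+D)(39) = 69
Read each symbol's code off the tree from the root (left child = 0, right child = 1).

Codes:
  F: 100 (length 3)
  H: 101 (length 3)
  D: 11 (length 2)
  E: 0 (length 1)
Average code length: 124/69 = 1.7971 bits/symbol


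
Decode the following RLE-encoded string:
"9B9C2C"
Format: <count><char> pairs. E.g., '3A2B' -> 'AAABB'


Expanding each <count><char> pair:
  9B -> 'BBBBBBBBB'
  9C -> 'CCCCCCCCC'
  2C -> 'CC'

Decoded = BBBBBBBBBCCCCCCCCCCC


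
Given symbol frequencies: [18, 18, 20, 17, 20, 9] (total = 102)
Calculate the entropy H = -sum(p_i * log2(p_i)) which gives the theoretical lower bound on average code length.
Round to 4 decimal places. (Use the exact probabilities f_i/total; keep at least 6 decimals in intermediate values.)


Per-symbol terms -p_i * log2(p_i) with p_i = f_i/102:
  p = 18/102 = 0.176471: log2(p) = -2.502500, -p*log2(p) = 0.441618
  p = 18/102 = 0.176471: log2(p) = -2.502500, -p*log2(p) = 0.441618
  p = 20/102 = 0.196078: log2(p) = -2.350497, -p*log2(p) = 0.460882
  p = 17/102 = 0.166667: log2(p) = -2.584963, -p*log2(p) = 0.430827
  p = 20/102 = 0.196078: log2(p) = -2.350497, -p*log2(p) = 0.460882
  p = 9/102 = 0.088235: log2(p) = -3.502500, -p*log2(p) = 0.309044
H = 0.441618 + 0.441618 + 0.460882 + 0.430827 + 0.460882 + 0.309044 = 2.544871

H = 2.5449 bits/symbol


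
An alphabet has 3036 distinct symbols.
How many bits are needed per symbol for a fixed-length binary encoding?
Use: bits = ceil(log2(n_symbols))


log2(3036) = 11.568
Bracket: 2^11 = 2048 < 3036 <= 2^12 = 4096
So ceil(log2(3036)) = 12

bits = ceil(log2(3036)) = ceil(11.568) = 12 bits


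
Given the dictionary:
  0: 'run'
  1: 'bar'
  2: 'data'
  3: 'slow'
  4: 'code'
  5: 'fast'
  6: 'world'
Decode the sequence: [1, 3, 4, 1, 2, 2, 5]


Look up each index in the dictionary:
  1 -> 'bar'
  3 -> 'slow'
  4 -> 'code'
  1 -> 'bar'
  2 -> 'data'
  2 -> 'data'
  5 -> 'fast'

Decoded: "bar slow code bar data data fast"


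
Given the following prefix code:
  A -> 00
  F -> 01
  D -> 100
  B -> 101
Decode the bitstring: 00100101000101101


Decoding step by step:
Bits 00 -> A
Bits 100 -> D
Bits 101 -> B
Bits 00 -> A
Bits 01 -> F
Bits 01 -> F
Bits 101 -> B


Decoded message: ADBAFFB


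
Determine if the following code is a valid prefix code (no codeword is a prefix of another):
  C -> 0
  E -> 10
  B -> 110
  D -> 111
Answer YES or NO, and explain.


Checking each pair (does one codeword prefix another?):
  C='0' vs E='10': no prefix
  C='0' vs B='110': no prefix
  C='0' vs D='111': no prefix
  E='10' vs C='0': no prefix
  E='10' vs B='110': no prefix
  E='10' vs D='111': no prefix
  B='110' vs C='0': no prefix
  B='110' vs E='10': no prefix
  B='110' vs D='111': no prefix
  D='111' vs C='0': no prefix
  D='111' vs E='10': no prefix
  D='111' vs B='110': no prefix
No violation found over all pairs.

YES -- this is a valid prefix code. No codeword is a prefix of any other codeword.


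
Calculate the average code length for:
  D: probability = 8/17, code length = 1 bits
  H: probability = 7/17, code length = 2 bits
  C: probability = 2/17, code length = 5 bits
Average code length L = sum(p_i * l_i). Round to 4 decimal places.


Weighted contributions p_i * l_i:
  D: (8/17) * 1 = 8/17
  H: (7/17) * 2 = 14/17
  C: (2/17) * 5 = 10/17
Sum = (8 + 14 + 10)/17 = 32/17

L = 32/17 = 1.8824 bits/symbol


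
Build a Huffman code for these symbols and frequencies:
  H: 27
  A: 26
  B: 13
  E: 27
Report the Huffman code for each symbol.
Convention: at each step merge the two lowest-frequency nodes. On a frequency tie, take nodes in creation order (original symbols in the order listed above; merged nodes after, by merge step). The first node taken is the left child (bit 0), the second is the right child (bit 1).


Huffman tree construction:
Step 1: Merge B(13) + A(26) = 39
Step 2: Merge H(27) + E(27) = 54
Step 3: Merge (B+A)(39) + (H+E)(54) = 93
Read each symbol's code off the tree from the root (left child = 0, right child = 1).

Codes:
  H: 10 (length 2)
  A: 01 (length 2)
  B: 00 (length 2)
  E: 11 (length 2)
Average code length: 186/93 = 2.0000 bits/symbol


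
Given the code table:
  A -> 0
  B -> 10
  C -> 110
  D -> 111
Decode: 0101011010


Decoding:
0 -> A
10 -> B
10 -> B
110 -> C
10 -> B


Result: ABBCB


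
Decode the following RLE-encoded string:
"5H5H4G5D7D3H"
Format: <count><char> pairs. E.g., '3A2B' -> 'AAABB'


Expanding each <count><char> pair:
  5H -> 'HHHHH'
  5H -> 'HHHHH'
  4G -> 'GGGG'
  5D -> 'DDDDD'
  7D -> 'DDDDDDD'
  3H -> 'HHH'

Decoded = HHHHHHHHHHGGGGDDDDDDDDDDDDHHH


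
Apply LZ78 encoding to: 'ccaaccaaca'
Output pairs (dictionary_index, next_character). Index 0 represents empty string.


LZ78 encoding steps:
Dictionary: {0: ''}
Step 1: w='' (idx 0), next='c' -> output (0, 'c'), add 'c' as idx 1
Step 2: w='c' (idx 1), next='a' -> output (1, 'a'), add 'ca' as idx 2
Step 3: w='' (idx 0), next='a' -> output (0, 'a'), add 'a' as idx 3
Step 4: w='c' (idx 1), next='c' -> output (1, 'c'), add 'cc' as idx 4
Step 5: w='a' (idx 3), next='a' -> output (3, 'a'), add 'aa' as idx 5
Step 6: w='ca' (idx 2), end of input -> output (2, '')


Encoded: [(0, 'c'), (1, 'a'), (0, 'a'), (1, 'c'), (3, 'a'), (2, '')]


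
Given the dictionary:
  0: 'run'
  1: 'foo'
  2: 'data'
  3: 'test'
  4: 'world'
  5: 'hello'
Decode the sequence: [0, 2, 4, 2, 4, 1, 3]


Look up each index in the dictionary:
  0 -> 'run'
  2 -> 'data'
  4 -> 'world'
  2 -> 'data'
  4 -> 'world'
  1 -> 'foo'
  3 -> 'test'

Decoded: "run data world data world foo test"


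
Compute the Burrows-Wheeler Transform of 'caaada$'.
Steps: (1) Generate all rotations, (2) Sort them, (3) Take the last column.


Rotations (sorted):
  0: $caaada -> last char: a
  1: a$caaad -> last char: d
  2: aaada$c -> last char: c
  3: aada$ca -> last char: a
  4: ada$caa -> last char: a
  5: caaada$ -> last char: $
  6: da$caaa -> last char: a


BWT = adcaa$a


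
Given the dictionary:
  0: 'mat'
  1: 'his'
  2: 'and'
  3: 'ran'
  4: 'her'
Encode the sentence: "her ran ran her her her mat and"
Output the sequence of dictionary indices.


Look up each word in the dictionary:
  'her' -> 4
  'ran' -> 3
  'ran' -> 3
  'her' -> 4
  'her' -> 4
  'her' -> 4
  'mat' -> 0
  'and' -> 2

Encoded: [4, 3, 3, 4, 4, 4, 0, 2]


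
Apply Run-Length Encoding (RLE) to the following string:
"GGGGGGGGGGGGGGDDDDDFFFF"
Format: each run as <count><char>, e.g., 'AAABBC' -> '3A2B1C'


Scanning runs left to right:
  i=0: run of 'G' x 14 -> '14G'
  i=14: run of 'D' x 5 -> '5D'
  i=19: run of 'F' x 4 -> '4F'

RLE = 14G5D4F


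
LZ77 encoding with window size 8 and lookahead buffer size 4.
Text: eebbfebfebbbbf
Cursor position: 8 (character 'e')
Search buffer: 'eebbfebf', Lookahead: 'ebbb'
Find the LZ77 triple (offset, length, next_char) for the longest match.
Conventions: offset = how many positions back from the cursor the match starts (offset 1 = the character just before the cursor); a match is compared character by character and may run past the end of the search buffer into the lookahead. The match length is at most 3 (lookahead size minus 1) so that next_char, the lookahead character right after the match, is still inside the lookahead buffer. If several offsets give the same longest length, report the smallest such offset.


Try each offset into the search buffer:
  offset=1 (pos 7, char 'f'): match length 0
  offset=2 (pos 6, char 'b'): match length 0
  offset=3 (pos 5, char 'e'): match length 2
  offset=4 (pos 4, char 'f'): match length 0
  offset=5 (pos 3, char 'b'): match length 0
  offset=6 (pos 2, char 'b'): match length 0
  offset=7 (pos 1, char 'e'): match length 3
  offset=8 (pos 0, char 'e'): match length 1
Longest match has length 3 at offset 7.
next_char = character at position 8 + 3 = 11 -> 'b'

Best match: offset=7, length=3 (matching 'ebb' starting at position 1)
LZ77 triple: (7, 3, 'b')
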